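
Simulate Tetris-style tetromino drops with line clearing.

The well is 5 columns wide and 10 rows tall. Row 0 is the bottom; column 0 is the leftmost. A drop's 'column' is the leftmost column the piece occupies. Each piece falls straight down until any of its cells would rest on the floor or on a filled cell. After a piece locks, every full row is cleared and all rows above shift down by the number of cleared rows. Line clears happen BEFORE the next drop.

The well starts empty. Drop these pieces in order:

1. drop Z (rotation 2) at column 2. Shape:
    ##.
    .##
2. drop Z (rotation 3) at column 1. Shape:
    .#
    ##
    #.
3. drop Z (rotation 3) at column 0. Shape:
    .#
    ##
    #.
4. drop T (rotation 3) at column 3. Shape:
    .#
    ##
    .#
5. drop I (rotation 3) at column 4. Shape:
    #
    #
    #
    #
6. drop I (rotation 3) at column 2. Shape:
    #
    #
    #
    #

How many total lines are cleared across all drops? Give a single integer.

Answer: 1

Derivation:
Drop 1: Z rot2 at col 2 lands with bottom-row=0; cleared 0 line(s) (total 0); column heights now [0 0 2 2 1], max=2
Drop 2: Z rot3 at col 1 lands with bottom-row=1; cleared 0 line(s) (total 0); column heights now [0 3 4 2 1], max=4
Drop 3: Z rot3 at col 0 lands with bottom-row=2; cleared 0 line(s) (total 0); column heights now [4 5 4 2 1], max=5
Drop 4: T rot3 at col 3 lands with bottom-row=1; cleared 1 line(s) (total 1); column heights now [3 4 3 2 3], max=4
Drop 5: I rot3 at col 4 lands with bottom-row=3; cleared 0 line(s) (total 1); column heights now [3 4 3 2 7], max=7
Drop 6: I rot3 at col 2 lands with bottom-row=3; cleared 0 line(s) (total 1); column heights now [3 4 7 2 7], max=7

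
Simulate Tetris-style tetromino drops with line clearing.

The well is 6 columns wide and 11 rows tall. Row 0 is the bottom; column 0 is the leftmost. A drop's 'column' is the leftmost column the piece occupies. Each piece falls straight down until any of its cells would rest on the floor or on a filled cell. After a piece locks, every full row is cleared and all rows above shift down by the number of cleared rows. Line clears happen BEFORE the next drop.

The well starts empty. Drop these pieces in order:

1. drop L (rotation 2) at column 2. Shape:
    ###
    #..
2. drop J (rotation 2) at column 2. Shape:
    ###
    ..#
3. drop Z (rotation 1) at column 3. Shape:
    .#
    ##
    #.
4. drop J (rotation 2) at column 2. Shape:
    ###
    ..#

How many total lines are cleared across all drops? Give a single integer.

Drop 1: L rot2 at col 2 lands with bottom-row=0; cleared 0 line(s) (total 0); column heights now [0 0 2 2 2 0], max=2
Drop 2: J rot2 at col 2 lands with bottom-row=2; cleared 0 line(s) (total 0); column heights now [0 0 4 4 4 0], max=4
Drop 3: Z rot1 at col 3 lands with bottom-row=4; cleared 0 line(s) (total 0); column heights now [0 0 4 6 7 0], max=7
Drop 4: J rot2 at col 2 lands with bottom-row=7; cleared 0 line(s) (total 0); column heights now [0 0 9 9 9 0], max=9

Answer: 0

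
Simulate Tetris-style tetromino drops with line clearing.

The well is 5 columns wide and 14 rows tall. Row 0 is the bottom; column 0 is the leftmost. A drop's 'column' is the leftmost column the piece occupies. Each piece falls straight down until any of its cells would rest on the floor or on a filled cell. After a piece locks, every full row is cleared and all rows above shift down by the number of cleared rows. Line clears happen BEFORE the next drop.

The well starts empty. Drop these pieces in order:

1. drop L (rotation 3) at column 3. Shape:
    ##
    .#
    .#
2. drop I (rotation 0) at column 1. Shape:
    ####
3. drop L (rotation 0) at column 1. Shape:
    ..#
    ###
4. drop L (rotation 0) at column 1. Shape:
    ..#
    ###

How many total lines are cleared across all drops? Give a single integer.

Drop 1: L rot3 at col 3 lands with bottom-row=0; cleared 0 line(s) (total 0); column heights now [0 0 0 3 3], max=3
Drop 2: I rot0 at col 1 lands with bottom-row=3; cleared 0 line(s) (total 0); column heights now [0 4 4 4 4], max=4
Drop 3: L rot0 at col 1 lands with bottom-row=4; cleared 0 line(s) (total 0); column heights now [0 5 5 6 4], max=6
Drop 4: L rot0 at col 1 lands with bottom-row=6; cleared 0 line(s) (total 0); column heights now [0 7 7 8 4], max=8

Answer: 0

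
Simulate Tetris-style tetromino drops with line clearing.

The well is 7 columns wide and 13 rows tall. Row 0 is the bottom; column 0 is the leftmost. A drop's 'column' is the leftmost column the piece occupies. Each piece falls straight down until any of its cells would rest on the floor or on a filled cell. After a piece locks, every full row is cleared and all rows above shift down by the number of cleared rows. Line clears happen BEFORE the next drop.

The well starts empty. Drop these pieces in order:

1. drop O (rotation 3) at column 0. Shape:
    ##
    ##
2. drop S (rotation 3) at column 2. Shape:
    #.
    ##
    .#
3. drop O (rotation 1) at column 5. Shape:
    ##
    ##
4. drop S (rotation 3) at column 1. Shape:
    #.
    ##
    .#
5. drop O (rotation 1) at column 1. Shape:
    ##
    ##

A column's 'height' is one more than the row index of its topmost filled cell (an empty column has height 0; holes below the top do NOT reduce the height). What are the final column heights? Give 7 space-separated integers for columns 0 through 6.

Answer: 2 8 8 2 0 2 2

Derivation:
Drop 1: O rot3 at col 0 lands with bottom-row=0; cleared 0 line(s) (total 0); column heights now [2 2 0 0 0 0 0], max=2
Drop 2: S rot3 at col 2 lands with bottom-row=0; cleared 0 line(s) (total 0); column heights now [2 2 3 2 0 0 0], max=3
Drop 3: O rot1 at col 5 lands with bottom-row=0; cleared 0 line(s) (total 0); column heights now [2 2 3 2 0 2 2], max=3
Drop 4: S rot3 at col 1 lands with bottom-row=3; cleared 0 line(s) (total 0); column heights now [2 6 5 2 0 2 2], max=6
Drop 5: O rot1 at col 1 lands with bottom-row=6; cleared 0 line(s) (total 0); column heights now [2 8 8 2 0 2 2], max=8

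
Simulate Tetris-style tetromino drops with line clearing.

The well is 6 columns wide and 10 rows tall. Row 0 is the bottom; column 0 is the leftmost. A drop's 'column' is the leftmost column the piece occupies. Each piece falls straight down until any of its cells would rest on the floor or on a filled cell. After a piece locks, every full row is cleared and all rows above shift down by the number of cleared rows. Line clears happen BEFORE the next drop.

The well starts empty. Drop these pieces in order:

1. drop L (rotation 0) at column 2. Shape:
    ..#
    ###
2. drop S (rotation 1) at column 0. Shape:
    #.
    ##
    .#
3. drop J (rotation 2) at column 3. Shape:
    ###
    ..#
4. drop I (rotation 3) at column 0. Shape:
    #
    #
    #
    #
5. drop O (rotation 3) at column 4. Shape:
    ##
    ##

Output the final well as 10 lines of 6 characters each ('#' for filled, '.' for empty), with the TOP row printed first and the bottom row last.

Drop 1: L rot0 at col 2 lands with bottom-row=0; cleared 0 line(s) (total 0); column heights now [0 0 1 1 2 0], max=2
Drop 2: S rot1 at col 0 lands with bottom-row=0; cleared 0 line(s) (total 0); column heights now [3 2 1 1 2 0], max=3
Drop 3: J rot2 at col 3 lands with bottom-row=1; cleared 0 line(s) (total 0); column heights now [3 2 1 3 3 3], max=3
Drop 4: I rot3 at col 0 lands with bottom-row=3; cleared 0 line(s) (total 0); column heights now [7 2 1 3 3 3], max=7
Drop 5: O rot3 at col 4 lands with bottom-row=3; cleared 0 line(s) (total 0); column heights now [7 2 1 3 5 5], max=7

Answer: ......
......
......
#.....
#.....
#...##
#...##
#..###
##..##
.####.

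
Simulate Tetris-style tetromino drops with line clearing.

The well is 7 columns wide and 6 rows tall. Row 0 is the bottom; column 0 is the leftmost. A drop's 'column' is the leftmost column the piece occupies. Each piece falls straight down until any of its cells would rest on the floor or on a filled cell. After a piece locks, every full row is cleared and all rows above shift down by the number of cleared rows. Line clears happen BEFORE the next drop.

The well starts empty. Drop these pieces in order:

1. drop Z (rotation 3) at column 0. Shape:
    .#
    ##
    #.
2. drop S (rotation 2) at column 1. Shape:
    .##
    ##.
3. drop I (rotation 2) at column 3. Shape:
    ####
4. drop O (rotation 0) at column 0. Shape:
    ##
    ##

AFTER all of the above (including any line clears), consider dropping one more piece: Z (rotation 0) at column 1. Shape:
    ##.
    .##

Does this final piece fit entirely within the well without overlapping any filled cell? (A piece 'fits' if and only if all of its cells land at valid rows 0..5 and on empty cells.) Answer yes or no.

Answer: no

Derivation:
Drop 1: Z rot3 at col 0 lands with bottom-row=0; cleared 0 line(s) (total 0); column heights now [2 3 0 0 0 0 0], max=3
Drop 2: S rot2 at col 1 lands with bottom-row=3; cleared 0 line(s) (total 0); column heights now [2 4 5 5 0 0 0], max=5
Drop 3: I rot2 at col 3 lands with bottom-row=5; cleared 0 line(s) (total 0); column heights now [2 4 5 6 6 6 6], max=6
Drop 4: O rot0 at col 0 lands with bottom-row=4; cleared 0 line(s) (total 0); column heights now [6 6 5 6 6 6 6], max=6
Test piece Z rot0 at col 1 (width 3): heights before test = [6 6 5 6 6 6 6]; fits = False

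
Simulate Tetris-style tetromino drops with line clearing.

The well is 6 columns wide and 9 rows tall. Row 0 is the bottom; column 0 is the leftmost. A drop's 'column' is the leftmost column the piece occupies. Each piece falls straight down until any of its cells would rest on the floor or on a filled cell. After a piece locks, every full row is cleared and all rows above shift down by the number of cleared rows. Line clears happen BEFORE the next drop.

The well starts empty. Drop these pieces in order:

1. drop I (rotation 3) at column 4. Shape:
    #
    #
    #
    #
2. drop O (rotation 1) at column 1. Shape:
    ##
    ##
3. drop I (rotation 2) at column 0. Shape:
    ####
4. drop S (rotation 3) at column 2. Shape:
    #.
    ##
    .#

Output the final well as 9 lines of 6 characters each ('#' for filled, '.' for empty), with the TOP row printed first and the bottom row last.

Drop 1: I rot3 at col 4 lands with bottom-row=0; cleared 0 line(s) (total 0); column heights now [0 0 0 0 4 0], max=4
Drop 2: O rot1 at col 1 lands with bottom-row=0; cleared 0 line(s) (total 0); column heights now [0 2 2 0 4 0], max=4
Drop 3: I rot2 at col 0 lands with bottom-row=2; cleared 0 line(s) (total 0); column heights now [3 3 3 3 4 0], max=4
Drop 4: S rot3 at col 2 lands with bottom-row=3; cleared 0 line(s) (total 0); column heights now [3 3 6 5 4 0], max=6

Answer: ......
......
......
..#...
..##..
...##.
#####.
.##.#.
.##.#.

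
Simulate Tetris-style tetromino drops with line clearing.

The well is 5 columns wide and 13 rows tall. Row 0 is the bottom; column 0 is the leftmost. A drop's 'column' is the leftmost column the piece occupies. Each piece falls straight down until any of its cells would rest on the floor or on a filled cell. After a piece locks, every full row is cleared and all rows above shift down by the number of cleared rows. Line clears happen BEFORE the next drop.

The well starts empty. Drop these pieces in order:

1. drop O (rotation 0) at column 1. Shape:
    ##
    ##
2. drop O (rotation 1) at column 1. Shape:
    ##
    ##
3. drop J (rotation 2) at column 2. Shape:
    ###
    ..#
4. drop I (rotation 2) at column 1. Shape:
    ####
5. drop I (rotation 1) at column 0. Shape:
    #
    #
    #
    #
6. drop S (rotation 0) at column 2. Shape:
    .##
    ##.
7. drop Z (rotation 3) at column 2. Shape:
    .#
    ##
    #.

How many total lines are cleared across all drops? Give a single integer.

Drop 1: O rot0 at col 1 lands with bottom-row=0; cleared 0 line(s) (total 0); column heights now [0 2 2 0 0], max=2
Drop 2: O rot1 at col 1 lands with bottom-row=2; cleared 0 line(s) (total 0); column heights now [0 4 4 0 0], max=4
Drop 3: J rot2 at col 2 lands with bottom-row=3; cleared 0 line(s) (total 0); column heights now [0 4 5 5 5], max=5
Drop 4: I rot2 at col 1 lands with bottom-row=5; cleared 0 line(s) (total 0); column heights now [0 6 6 6 6], max=6
Drop 5: I rot1 at col 0 lands with bottom-row=0; cleared 0 line(s) (total 0); column heights now [4 6 6 6 6], max=6
Drop 6: S rot0 at col 2 lands with bottom-row=6; cleared 0 line(s) (total 0); column heights now [4 6 7 8 8], max=8
Drop 7: Z rot3 at col 2 lands with bottom-row=7; cleared 0 line(s) (total 0); column heights now [4 6 9 10 8], max=10

Answer: 0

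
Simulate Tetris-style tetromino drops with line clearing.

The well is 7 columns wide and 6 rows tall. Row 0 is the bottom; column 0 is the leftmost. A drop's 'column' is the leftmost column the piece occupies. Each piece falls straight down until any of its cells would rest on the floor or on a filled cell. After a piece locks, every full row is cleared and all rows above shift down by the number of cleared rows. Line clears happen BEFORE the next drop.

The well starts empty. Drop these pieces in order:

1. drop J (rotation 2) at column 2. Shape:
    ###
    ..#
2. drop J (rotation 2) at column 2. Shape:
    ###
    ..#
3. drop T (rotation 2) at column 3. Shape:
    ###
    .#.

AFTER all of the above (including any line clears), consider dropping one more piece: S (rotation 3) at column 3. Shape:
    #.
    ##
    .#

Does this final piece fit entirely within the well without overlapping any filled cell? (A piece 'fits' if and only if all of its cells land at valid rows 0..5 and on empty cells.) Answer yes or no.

Answer: no

Derivation:
Drop 1: J rot2 at col 2 lands with bottom-row=0; cleared 0 line(s) (total 0); column heights now [0 0 2 2 2 0 0], max=2
Drop 2: J rot2 at col 2 lands with bottom-row=2; cleared 0 line(s) (total 0); column heights now [0 0 4 4 4 0 0], max=4
Drop 3: T rot2 at col 3 lands with bottom-row=4; cleared 0 line(s) (total 0); column heights now [0 0 4 6 6 6 0], max=6
Test piece S rot3 at col 3 (width 2): heights before test = [0 0 4 6 6 6 0]; fits = False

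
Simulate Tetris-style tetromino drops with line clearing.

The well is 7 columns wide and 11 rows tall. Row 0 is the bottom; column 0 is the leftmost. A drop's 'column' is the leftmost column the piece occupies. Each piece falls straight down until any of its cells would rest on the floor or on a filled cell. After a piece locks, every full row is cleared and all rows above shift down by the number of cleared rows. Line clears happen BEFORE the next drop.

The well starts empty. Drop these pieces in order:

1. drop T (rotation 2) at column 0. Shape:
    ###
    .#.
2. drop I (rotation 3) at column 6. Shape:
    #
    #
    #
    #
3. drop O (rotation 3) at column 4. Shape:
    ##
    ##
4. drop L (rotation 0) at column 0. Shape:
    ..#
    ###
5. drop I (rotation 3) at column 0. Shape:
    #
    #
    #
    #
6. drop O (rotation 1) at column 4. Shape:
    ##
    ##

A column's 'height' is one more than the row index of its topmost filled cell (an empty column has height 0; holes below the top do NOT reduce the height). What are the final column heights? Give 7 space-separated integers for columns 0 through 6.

Answer: 7 3 4 0 4 4 4

Derivation:
Drop 1: T rot2 at col 0 lands with bottom-row=0; cleared 0 line(s) (total 0); column heights now [2 2 2 0 0 0 0], max=2
Drop 2: I rot3 at col 6 lands with bottom-row=0; cleared 0 line(s) (total 0); column heights now [2 2 2 0 0 0 4], max=4
Drop 3: O rot3 at col 4 lands with bottom-row=0; cleared 0 line(s) (total 0); column heights now [2 2 2 0 2 2 4], max=4
Drop 4: L rot0 at col 0 lands with bottom-row=2; cleared 0 line(s) (total 0); column heights now [3 3 4 0 2 2 4], max=4
Drop 5: I rot3 at col 0 lands with bottom-row=3; cleared 0 line(s) (total 0); column heights now [7 3 4 0 2 2 4], max=7
Drop 6: O rot1 at col 4 lands with bottom-row=2; cleared 0 line(s) (total 0); column heights now [7 3 4 0 4 4 4], max=7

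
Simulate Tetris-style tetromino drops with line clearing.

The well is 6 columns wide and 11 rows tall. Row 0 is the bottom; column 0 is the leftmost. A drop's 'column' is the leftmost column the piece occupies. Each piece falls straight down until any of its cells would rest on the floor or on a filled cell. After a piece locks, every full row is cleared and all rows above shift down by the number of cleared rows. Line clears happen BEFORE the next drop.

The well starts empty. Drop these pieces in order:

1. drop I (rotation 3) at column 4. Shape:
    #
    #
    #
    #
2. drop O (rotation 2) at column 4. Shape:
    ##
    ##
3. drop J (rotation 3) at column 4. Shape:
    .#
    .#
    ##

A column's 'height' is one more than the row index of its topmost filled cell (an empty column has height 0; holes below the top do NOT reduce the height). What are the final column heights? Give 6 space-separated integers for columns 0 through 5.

Answer: 0 0 0 0 7 9

Derivation:
Drop 1: I rot3 at col 4 lands with bottom-row=0; cleared 0 line(s) (total 0); column heights now [0 0 0 0 4 0], max=4
Drop 2: O rot2 at col 4 lands with bottom-row=4; cleared 0 line(s) (total 0); column heights now [0 0 0 0 6 6], max=6
Drop 3: J rot3 at col 4 lands with bottom-row=6; cleared 0 line(s) (total 0); column heights now [0 0 0 0 7 9], max=9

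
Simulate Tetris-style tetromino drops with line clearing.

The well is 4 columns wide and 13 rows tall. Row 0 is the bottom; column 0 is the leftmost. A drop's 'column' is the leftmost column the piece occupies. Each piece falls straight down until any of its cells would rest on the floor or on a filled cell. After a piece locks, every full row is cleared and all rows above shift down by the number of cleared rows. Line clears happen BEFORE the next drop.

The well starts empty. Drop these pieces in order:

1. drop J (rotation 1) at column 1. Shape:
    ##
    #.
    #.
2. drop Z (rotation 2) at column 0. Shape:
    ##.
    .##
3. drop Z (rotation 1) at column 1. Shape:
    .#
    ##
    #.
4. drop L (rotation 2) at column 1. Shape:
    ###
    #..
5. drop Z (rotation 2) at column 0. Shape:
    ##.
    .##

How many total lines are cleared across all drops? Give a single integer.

Drop 1: J rot1 at col 1 lands with bottom-row=0; cleared 0 line(s) (total 0); column heights now [0 3 3 0], max=3
Drop 2: Z rot2 at col 0 lands with bottom-row=3; cleared 0 line(s) (total 0); column heights now [5 5 4 0], max=5
Drop 3: Z rot1 at col 1 lands with bottom-row=5; cleared 0 line(s) (total 0); column heights now [5 7 8 0], max=8
Drop 4: L rot2 at col 1 lands with bottom-row=7; cleared 0 line(s) (total 0); column heights now [5 9 9 9], max=9
Drop 5: Z rot2 at col 0 lands with bottom-row=9; cleared 0 line(s) (total 0); column heights now [11 11 10 9], max=11

Answer: 0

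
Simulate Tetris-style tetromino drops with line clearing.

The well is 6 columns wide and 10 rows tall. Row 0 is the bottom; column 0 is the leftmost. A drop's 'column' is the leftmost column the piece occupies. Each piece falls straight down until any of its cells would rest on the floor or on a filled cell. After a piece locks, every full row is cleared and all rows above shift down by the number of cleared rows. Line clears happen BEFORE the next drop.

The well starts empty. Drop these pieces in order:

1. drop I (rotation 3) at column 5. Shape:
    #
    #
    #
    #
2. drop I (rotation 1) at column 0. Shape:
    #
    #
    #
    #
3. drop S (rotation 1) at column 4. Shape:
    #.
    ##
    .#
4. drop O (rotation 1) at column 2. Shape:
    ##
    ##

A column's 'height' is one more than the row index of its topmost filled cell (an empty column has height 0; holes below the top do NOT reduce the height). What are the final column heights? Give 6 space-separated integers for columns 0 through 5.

Drop 1: I rot3 at col 5 lands with bottom-row=0; cleared 0 line(s) (total 0); column heights now [0 0 0 0 0 4], max=4
Drop 2: I rot1 at col 0 lands with bottom-row=0; cleared 0 line(s) (total 0); column heights now [4 0 0 0 0 4], max=4
Drop 3: S rot1 at col 4 lands with bottom-row=4; cleared 0 line(s) (total 0); column heights now [4 0 0 0 7 6], max=7
Drop 4: O rot1 at col 2 lands with bottom-row=0; cleared 0 line(s) (total 0); column heights now [4 0 2 2 7 6], max=7

Answer: 4 0 2 2 7 6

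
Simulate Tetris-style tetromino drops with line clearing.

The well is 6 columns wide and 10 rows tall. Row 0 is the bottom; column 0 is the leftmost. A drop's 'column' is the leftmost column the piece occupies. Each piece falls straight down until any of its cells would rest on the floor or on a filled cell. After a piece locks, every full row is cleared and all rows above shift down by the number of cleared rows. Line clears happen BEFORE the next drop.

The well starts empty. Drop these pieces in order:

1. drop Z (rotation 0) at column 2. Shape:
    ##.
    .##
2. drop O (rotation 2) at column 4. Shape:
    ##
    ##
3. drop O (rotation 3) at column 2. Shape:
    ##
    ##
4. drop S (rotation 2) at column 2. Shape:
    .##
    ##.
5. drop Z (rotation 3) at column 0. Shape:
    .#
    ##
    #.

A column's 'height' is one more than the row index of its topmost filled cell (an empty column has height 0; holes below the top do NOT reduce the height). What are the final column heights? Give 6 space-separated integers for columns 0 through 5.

Drop 1: Z rot0 at col 2 lands with bottom-row=0; cleared 0 line(s) (total 0); column heights now [0 0 2 2 1 0], max=2
Drop 2: O rot2 at col 4 lands with bottom-row=1; cleared 0 line(s) (total 0); column heights now [0 0 2 2 3 3], max=3
Drop 3: O rot3 at col 2 lands with bottom-row=2; cleared 0 line(s) (total 0); column heights now [0 0 4 4 3 3], max=4
Drop 4: S rot2 at col 2 lands with bottom-row=4; cleared 0 line(s) (total 0); column heights now [0 0 5 6 6 3], max=6
Drop 5: Z rot3 at col 0 lands with bottom-row=0; cleared 1 line(s) (total 1); column heights now [1 2 4 5 5 2], max=5

Answer: 1 2 4 5 5 2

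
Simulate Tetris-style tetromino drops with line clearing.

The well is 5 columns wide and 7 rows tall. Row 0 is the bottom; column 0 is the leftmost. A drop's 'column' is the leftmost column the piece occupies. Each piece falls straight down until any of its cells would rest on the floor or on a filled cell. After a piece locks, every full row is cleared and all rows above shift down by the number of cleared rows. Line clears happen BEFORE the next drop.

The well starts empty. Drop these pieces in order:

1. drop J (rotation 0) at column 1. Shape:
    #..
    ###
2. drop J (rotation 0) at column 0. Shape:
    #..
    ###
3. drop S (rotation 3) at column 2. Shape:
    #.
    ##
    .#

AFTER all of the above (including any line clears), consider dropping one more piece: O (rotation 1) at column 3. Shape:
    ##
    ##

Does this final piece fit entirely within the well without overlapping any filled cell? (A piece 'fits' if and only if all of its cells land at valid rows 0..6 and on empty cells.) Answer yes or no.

Answer: yes

Derivation:
Drop 1: J rot0 at col 1 lands with bottom-row=0; cleared 0 line(s) (total 0); column heights now [0 2 1 1 0], max=2
Drop 2: J rot0 at col 0 lands with bottom-row=2; cleared 0 line(s) (total 0); column heights now [4 3 3 1 0], max=4
Drop 3: S rot3 at col 2 lands with bottom-row=2; cleared 0 line(s) (total 0); column heights now [4 3 5 4 0], max=5
Test piece O rot1 at col 3 (width 2): heights before test = [4 3 5 4 0]; fits = True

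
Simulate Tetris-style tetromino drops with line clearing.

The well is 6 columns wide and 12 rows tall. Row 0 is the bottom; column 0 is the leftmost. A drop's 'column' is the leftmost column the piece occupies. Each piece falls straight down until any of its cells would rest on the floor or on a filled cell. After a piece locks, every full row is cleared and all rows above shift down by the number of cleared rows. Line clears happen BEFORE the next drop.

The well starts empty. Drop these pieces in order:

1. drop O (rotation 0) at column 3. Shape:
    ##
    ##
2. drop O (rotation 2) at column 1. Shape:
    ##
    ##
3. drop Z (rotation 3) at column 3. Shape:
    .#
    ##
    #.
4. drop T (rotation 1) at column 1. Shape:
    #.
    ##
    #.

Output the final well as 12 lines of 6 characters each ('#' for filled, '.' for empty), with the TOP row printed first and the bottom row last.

Drop 1: O rot0 at col 3 lands with bottom-row=0; cleared 0 line(s) (total 0); column heights now [0 0 0 2 2 0], max=2
Drop 2: O rot2 at col 1 lands with bottom-row=0; cleared 0 line(s) (total 0); column heights now [0 2 2 2 2 0], max=2
Drop 3: Z rot3 at col 3 lands with bottom-row=2; cleared 0 line(s) (total 0); column heights now [0 2 2 4 5 0], max=5
Drop 4: T rot1 at col 1 lands with bottom-row=2; cleared 0 line(s) (total 0); column heights now [0 5 4 4 5 0], max=5

Answer: ......
......
......
......
......
......
......
.#..#.
.####.
.#.#..
.####.
.####.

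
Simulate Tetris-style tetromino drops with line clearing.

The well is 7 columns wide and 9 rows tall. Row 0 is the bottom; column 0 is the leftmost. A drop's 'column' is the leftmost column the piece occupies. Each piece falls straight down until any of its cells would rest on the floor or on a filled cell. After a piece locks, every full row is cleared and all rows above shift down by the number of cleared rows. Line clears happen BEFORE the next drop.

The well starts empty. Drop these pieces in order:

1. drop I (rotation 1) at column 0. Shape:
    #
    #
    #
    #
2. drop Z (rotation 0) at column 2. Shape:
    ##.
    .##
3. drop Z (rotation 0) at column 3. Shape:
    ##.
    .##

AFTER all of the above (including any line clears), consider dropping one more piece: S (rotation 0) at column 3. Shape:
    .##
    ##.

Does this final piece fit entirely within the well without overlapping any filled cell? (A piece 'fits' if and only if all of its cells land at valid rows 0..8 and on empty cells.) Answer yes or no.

Drop 1: I rot1 at col 0 lands with bottom-row=0; cleared 0 line(s) (total 0); column heights now [4 0 0 0 0 0 0], max=4
Drop 2: Z rot0 at col 2 lands with bottom-row=0; cleared 0 line(s) (total 0); column heights now [4 0 2 2 1 0 0], max=4
Drop 3: Z rot0 at col 3 lands with bottom-row=1; cleared 0 line(s) (total 0); column heights now [4 0 2 3 3 2 0], max=4
Test piece S rot0 at col 3 (width 3): heights before test = [4 0 2 3 3 2 0]; fits = True

Answer: yes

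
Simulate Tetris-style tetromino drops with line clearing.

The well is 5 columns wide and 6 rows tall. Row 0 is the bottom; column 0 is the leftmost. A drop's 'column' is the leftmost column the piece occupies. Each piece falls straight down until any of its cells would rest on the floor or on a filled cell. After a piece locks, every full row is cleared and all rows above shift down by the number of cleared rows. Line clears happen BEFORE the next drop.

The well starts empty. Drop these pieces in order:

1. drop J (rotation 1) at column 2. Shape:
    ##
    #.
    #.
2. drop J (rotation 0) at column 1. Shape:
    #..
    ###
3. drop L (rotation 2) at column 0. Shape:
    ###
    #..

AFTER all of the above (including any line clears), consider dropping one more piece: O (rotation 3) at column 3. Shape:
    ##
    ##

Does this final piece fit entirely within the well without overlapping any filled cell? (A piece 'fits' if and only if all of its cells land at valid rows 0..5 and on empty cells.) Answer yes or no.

Answer: yes

Derivation:
Drop 1: J rot1 at col 2 lands with bottom-row=0; cleared 0 line(s) (total 0); column heights now [0 0 3 3 0], max=3
Drop 2: J rot0 at col 1 lands with bottom-row=3; cleared 0 line(s) (total 0); column heights now [0 5 4 4 0], max=5
Drop 3: L rot2 at col 0 lands with bottom-row=4; cleared 0 line(s) (total 0); column heights now [6 6 6 4 0], max=6
Test piece O rot3 at col 3 (width 2): heights before test = [6 6 6 4 0]; fits = True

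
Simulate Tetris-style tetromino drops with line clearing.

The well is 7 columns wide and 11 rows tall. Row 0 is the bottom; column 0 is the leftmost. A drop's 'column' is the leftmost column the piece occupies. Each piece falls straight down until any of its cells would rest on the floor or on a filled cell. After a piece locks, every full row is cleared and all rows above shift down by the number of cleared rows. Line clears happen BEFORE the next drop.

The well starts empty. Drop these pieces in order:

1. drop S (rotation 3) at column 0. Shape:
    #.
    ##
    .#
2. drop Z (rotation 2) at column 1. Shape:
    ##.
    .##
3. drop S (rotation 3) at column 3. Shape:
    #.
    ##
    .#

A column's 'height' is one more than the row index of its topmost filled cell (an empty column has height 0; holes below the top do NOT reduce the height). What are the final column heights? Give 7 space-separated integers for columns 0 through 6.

Answer: 3 3 3 4 3 0 0

Derivation:
Drop 1: S rot3 at col 0 lands with bottom-row=0; cleared 0 line(s) (total 0); column heights now [3 2 0 0 0 0 0], max=3
Drop 2: Z rot2 at col 1 lands with bottom-row=1; cleared 0 line(s) (total 0); column heights now [3 3 3 2 0 0 0], max=3
Drop 3: S rot3 at col 3 lands with bottom-row=1; cleared 0 line(s) (total 0); column heights now [3 3 3 4 3 0 0], max=4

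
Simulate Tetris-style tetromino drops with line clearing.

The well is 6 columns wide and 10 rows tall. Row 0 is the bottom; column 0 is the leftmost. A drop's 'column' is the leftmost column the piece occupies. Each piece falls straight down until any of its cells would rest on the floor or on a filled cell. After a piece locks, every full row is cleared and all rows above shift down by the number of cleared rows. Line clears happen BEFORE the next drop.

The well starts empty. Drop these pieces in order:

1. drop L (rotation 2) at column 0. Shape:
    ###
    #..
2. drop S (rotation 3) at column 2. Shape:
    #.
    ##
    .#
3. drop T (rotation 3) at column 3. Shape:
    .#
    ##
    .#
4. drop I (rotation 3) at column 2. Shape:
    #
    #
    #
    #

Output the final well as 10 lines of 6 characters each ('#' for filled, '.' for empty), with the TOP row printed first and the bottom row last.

Drop 1: L rot2 at col 0 lands with bottom-row=0; cleared 0 line(s) (total 0); column heights now [2 2 2 0 0 0], max=2
Drop 2: S rot3 at col 2 lands with bottom-row=1; cleared 0 line(s) (total 0); column heights now [2 2 4 3 0 0], max=4
Drop 3: T rot3 at col 3 lands with bottom-row=2; cleared 0 line(s) (total 0); column heights now [2 2 4 4 5 0], max=5
Drop 4: I rot3 at col 2 lands with bottom-row=4; cleared 0 line(s) (total 0); column heights now [2 2 8 4 5 0], max=8

Answer: ......
......
..#...
..#...
..#...
..#.#.
..###.
..###.
####..
#.....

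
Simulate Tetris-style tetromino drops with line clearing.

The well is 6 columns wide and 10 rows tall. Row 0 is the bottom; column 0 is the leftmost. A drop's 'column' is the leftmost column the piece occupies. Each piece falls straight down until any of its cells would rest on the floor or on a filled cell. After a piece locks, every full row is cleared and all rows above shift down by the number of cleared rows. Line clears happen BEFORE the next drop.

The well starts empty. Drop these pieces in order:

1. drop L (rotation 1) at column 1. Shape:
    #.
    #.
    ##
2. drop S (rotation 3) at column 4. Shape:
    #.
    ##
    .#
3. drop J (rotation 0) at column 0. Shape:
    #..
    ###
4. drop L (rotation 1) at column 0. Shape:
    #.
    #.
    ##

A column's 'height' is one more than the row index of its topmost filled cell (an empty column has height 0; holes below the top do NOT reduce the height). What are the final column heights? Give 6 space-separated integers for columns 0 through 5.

Drop 1: L rot1 at col 1 lands with bottom-row=0; cleared 0 line(s) (total 0); column heights now [0 3 1 0 0 0], max=3
Drop 2: S rot3 at col 4 lands with bottom-row=0; cleared 0 line(s) (total 0); column heights now [0 3 1 0 3 2], max=3
Drop 3: J rot0 at col 0 lands with bottom-row=3; cleared 0 line(s) (total 0); column heights now [5 4 4 0 3 2], max=5
Drop 4: L rot1 at col 0 lands with bottom-row=5; cleared 0 line(s) (total 0); column heights now [8 6 4 0 3 2], max=8

Answer: 8 6 4 0 3 2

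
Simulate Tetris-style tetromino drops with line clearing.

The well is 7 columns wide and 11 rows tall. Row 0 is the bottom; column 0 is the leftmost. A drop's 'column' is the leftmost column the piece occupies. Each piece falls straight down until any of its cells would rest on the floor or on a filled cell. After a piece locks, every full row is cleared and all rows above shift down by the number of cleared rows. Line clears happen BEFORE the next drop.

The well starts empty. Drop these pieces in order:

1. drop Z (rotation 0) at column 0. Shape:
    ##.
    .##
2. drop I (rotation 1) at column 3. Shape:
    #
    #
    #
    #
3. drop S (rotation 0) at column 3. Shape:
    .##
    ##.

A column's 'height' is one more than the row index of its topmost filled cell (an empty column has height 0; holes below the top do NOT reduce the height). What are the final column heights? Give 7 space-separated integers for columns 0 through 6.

Drop 1: Z rot0 at col 0 lands with bottom-row=0; cleared 0 line(s) (total 0); column heights now [2 2 1 0 0 0 0], max=2
Drop 2: I rot1 at col 3 lands with bottom-row=0; cleared 0 line(s) (total 0); column heights now [2 2 1 4 0 0 0], max=4
Drop 3: S rot0 at col 3 lands with bottom-row=4; cleared 0 line(s) (total 0); column heights now [2 2 1 5 6 6 0], max=6

Answer: 2 2 1 5 6 6 0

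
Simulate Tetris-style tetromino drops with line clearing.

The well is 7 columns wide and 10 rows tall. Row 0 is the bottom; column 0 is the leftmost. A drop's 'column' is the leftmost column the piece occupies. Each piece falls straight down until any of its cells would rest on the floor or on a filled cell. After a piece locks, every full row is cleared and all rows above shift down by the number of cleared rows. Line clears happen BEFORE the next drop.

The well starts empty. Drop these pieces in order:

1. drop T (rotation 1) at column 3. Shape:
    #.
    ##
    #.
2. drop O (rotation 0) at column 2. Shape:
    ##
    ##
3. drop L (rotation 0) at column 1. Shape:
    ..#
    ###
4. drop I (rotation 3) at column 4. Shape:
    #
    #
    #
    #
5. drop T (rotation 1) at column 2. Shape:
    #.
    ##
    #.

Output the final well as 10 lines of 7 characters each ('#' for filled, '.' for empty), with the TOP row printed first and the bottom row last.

Drop 1: T rot1 at col 3 lands with bottom-row=0; cleared 0 line(s) (total 0); column heights now [0 0 0 3 2 0 0], max=3
Drop 2: O rot0 at col 2 lands with bottom-row=3; cleared 0 line(s) (total 0); column heights now [0 0 5 5 2 0 0], max=5
Drop 3: L rot0 at col 1 lands with bottom-row=5; cleared 0 line(s) (total 0); column heights now [0 6 6 7 2 0 0], max=7
Drop 4: I rot3 at col 4 lands with bottom-row=2; cleared 0 line(s) (total 0); column heights now [0 6 6 7 6 0 0], max=7
Drop 5: T rot1 at col 2 lands with bottom-row=6; cleared 0 line(s) (total 0); column heights now [0 6 9 8 6 0 0], max=9

Answer: .......
..#....
..##...
..##...
.####..
..###..
..###..
...##..
...##..
...#...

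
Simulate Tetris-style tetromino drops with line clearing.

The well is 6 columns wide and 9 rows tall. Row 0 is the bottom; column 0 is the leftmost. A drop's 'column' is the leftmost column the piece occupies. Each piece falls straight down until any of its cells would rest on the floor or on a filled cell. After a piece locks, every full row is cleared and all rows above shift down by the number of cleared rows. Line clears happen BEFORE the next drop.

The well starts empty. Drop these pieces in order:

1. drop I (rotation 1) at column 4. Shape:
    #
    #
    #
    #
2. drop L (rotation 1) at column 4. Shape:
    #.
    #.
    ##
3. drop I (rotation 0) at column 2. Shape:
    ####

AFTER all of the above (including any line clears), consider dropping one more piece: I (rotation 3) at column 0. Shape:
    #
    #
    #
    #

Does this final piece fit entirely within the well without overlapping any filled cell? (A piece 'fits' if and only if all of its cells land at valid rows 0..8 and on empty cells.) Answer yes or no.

Drop 1: I rot1 at col 4 lands with bottom-row=0; cleared 0 line(s) (total 0); column heights now [0 0 0 0 4 0], max=4
Drop 2: L rot1 at col 4 lands with bottom-row=4; cleared 0 line(s) (total 0); column heights now [0 0 0 0 7 5], max=7
Drop 3: I rot0 at col 2 lands with bottom-row=7; cleared 0 line(s) (total 0); column heights now [0 0 8 8 8 8], max=8
Test piece I rot3 at col 0 (width 1): heights before test = [0 0 8 8 8 8]; fits = True

Answer: yes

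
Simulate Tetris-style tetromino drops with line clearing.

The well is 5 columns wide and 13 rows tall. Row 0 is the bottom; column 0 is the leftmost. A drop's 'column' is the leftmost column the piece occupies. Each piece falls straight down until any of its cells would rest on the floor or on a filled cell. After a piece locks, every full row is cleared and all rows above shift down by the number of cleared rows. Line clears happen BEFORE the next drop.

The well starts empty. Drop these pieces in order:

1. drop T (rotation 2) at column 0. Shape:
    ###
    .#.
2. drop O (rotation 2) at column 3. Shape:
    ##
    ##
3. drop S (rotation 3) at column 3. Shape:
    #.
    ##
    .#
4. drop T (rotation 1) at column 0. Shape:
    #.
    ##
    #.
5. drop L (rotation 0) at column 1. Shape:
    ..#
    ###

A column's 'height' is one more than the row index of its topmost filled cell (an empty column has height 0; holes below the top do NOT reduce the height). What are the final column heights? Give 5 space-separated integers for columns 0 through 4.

Answer: 3 5 5 6 3

Derivation:
Drop 1: T rot2 at col 0 lands with bottom-row=0; cleared 0 line(s) (total 0); column heights now [2 2 2 0 0], max=2
Drop 2: O rot2 at col 3 lands with bottom-row=0; cleared 1 line(s) (total 1); column heights now [0 1 0 1 1], max=1
Drop 3: S rot3 at col 3 lands with bottom-row=1; cleared 0 line(s) (total 1); column heights now [0 1 0 4 3], max=4
Drop 4: T rot1 at col 0 lands with bottom-row=0; cleared 0 line(s) (total 1); column heights now [3 2 0 4 3], max=4
Drop 5: L rot0 at col 1 lands with bottom-row=4; cleared 0 line(s) (total 1); column heights now [3 5 5 6 3], max=6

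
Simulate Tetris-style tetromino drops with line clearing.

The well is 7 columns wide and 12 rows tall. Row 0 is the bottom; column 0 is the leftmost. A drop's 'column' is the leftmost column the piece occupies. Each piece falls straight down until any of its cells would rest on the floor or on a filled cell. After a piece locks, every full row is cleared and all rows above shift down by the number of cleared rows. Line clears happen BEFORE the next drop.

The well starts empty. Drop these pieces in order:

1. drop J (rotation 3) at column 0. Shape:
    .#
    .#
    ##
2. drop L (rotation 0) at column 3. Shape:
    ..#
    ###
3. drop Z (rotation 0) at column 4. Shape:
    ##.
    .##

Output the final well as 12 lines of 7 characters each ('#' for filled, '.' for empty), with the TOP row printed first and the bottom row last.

Drop 1: J rot3 at col 0 lands with bottom-row=0; cleared 0 line(s) (total 0); column heights now [1 3 0 0 0 0 0], max=3
Drop 2: L rot0 at col 3 lands with bottom-row=0; cleared 0 line(s) (total 0); column heights now [1 3 0 1 1 2 0], max=3
Drop 3: Z rot0 at col 4 lands with bottom-row=2; cleared 0 line(s) (total 0); column heights now [1 3 0 1 4 4 3], max=4

Answer: .......
.......
.......
.......
.......
.......
.......
.......
....##.
.#...##
.#...#.
##.###.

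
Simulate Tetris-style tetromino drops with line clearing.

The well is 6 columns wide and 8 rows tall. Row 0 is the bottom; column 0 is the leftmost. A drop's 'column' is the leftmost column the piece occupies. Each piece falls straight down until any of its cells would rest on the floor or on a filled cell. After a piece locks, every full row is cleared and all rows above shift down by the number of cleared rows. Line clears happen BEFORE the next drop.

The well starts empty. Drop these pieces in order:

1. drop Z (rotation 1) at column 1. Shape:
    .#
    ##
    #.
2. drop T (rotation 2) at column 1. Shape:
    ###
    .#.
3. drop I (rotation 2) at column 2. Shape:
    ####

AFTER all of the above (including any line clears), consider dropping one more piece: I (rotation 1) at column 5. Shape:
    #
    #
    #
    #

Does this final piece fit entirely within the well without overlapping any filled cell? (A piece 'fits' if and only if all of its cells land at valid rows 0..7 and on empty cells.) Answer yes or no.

Answer: no

Derivation:
Drop 1: Z rot1 at col 1 lands with bottom-row=0; cleared 0 line(s) (total 0); column heights now [0 2 3 0 0 0], max=3
Drop 2: T rot2 at col 1 lands with bottom-row=3; cleared 0 line(s) (total 0); column heights now [0 5 5 5 0 0], max=5
Drop 3: I rot2 at col 2 lands with bottom-row=5; cleared 0 line(s) (total 0); column heights now [0 5 6 6 6 6], max=6
Test piece I rot1 at col 5 (width 1): heights before test = [0 5 6 6 6 6]; fits = False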